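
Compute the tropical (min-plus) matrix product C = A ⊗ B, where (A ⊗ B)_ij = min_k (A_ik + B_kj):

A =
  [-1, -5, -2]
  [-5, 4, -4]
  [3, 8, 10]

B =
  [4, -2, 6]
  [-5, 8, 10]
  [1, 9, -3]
A ⊗ B =
  [-10, -3, -5]
  [-3, -7, -7]
  [3, 1, 7]

Apply the min-plus product entry-by-entry:
  C[0][0] = min over k of (A[0][0] + B[0][0] = -1 + 4 = 3, A[0][1] + B[1][0] = -5 + -5 = -10, A[0][2] + B[2][0] = -2 + 1 = -1) = -10 (attained at k = 1)
  C[0][1] = min over k of (A[0][0] + B[0][1] = -1 + -2 = -3, A[0][1] + B[1][1] = -5 + 8 = 3, A[0][2] + B[2][1] = -2 + 9 = 7) = -3 (attained at k = 0)
  C[0][2] = min over k of (A[0][0] + B[0][2] = -1 + 6 = 5, A[0][1] + B[1][2] = -5 + 10 = 5, A[0][2] + B[2][2] = -2 + -3 = -5) = -5 (attained at k = 2)
  C[1][0] = min over k of (A[1][0] + B[0][0] = -5 + 4 = -1, A[1][1] + B[1][0] = 4 + -5 = -1, A[1][2] + B[2][0] = -4 + 1 = -3) = -3 (attained at k = 2)
  C[1][1] = min over k of (A[1][0] + B[0][1] = -5 + -2 = -7, A[1][1] + B[1][1] = 4 + 8 = 12, A[1][2] + B[2][1] = -4 + 9 = 5) = -7 (attained at k = 0)
  C[1][2] = min over k of (A[1][0] + B[0][2] = -5 + 6 = 1, A[1][1] + B[1][2] = 4 + 10 = 14, A[1][2] + B[2][2] = -4 + -3 = -7) = -7 (attained at k = 2)
  C[2][0] = min over k of (A[2][0] + B[0][0] = 3 + 4 = 7, A[2][1] + B[1][0] = 8 + -5 = 3, A[2][2] + B[2][0] = 10 + 1 = 11) = 3 (attained at k = 1)
  C[2][1] = min over k of (A[2][0] + B[0][1] = 3 + -2 = 1, A[2][1] + B[1][1] = 8 + 8 = 16, A[2][2] + B[2][1] = 10 + 9 = 19) = 1 (attained at k = 0)
  C[2][2] = min over k of (A[2][0] + B[0][2] = 3 + 6 = 9, A[2][1] + B[1][2] = 8 + 10 = 18, A[2][2] + B[2][2] = 10 + -3 = 7) = 7 (attained at k = 2)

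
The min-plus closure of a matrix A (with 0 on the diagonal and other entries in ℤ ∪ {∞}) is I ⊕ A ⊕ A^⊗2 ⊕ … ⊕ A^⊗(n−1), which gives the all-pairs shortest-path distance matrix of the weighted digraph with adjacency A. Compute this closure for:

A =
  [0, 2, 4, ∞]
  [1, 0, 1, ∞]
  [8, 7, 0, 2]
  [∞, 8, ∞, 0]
Closure =
  [0, 2, 3, 5]
  [1, 0, 1, 3]
  [8, 7, 0, 2]
  [9, 8, 9, 0]

This is the Floyd-Warshall all-pairs shortest-path computation. For each intermediate vertex k = 0, 1, …, 3, update dist[i][j] ← min(dist[i][j], dist[i][k] + dist[k][j]). The final matrix gives, for each (i, j), the minimum total weight of any directed path from i to j (possibly empty when i = j).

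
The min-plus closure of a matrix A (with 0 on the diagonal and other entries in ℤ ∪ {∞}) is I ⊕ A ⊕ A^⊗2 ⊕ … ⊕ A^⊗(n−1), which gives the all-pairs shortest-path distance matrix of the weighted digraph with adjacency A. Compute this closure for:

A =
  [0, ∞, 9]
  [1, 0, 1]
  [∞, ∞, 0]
Closure =
  [0, ∞, 9]
  [1, 0, 1]
  [∞, ∞, 0]

This is the Floyd-Warshall all-pairs shortest-path computation. For each intermediate vertex k = 0, 1, …, 2, update dist[i][j] ← min(dist[i][j], dist[i][k] + dist[k][j]). The final matrix gives, for each (i, j), the minimum total weight of any directed path from i to j (possibly empty when i = j).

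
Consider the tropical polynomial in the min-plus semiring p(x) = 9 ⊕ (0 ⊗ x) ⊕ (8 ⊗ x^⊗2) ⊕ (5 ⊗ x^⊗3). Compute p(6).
p(6) = 6

A tropical monomial a ⊗ x^⊗i evaluates to a + i · x. Evaluating each term at x = 6:
  Term 0 contributes 9 + 0 · 6 = 9
  Term 1 contributes 0 + 1 · 6 = 6
  Term 2 contributes 8 + 2 · 6 = 20
  Term 3 contributes 5 + 3 · 6 = 23
p(6) = ⊕ of these = min[9, 6, 20, 23] = 6.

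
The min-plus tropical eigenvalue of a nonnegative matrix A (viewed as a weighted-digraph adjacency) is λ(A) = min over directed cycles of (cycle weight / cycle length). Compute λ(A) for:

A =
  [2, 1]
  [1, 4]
λ(A) = 1

Enumerate directed cycles and compute their means (weight / length). Sample:
  cycle 0 → 0: weight = 2, length = 1, mean = 2/1 ≈ 2.000
  cycle 1 → 1: weight = 4, length = 1, mean = 4/1 ≈ 4.000
  cycle 0 → 1 → 0: weight = 2, length = 2, mean = 2/2 ≈ 1.000
  cycle 1 → 0 → 1: weight = 2, length = 2, mean = 2/2 ≈ 1.000
Minimum mean = 1.000, attained e.g. along the cycle 0 → 1 → 0 with weight 2 and length 2. So λ(A) = 2/2 = 1.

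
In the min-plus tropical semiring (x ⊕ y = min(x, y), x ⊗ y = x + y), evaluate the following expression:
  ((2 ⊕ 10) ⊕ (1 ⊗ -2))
((2 ⊕ 10) ⊕ (1 ⊗ -2)) = -1

Expand innermost to outermost. Recall ⊕ takes the minimum of its arguments and ⊗ takes their sum. Working out the expression ((2 ⊕ 10) ⊕ (1 ⊗ -2)) gives -1.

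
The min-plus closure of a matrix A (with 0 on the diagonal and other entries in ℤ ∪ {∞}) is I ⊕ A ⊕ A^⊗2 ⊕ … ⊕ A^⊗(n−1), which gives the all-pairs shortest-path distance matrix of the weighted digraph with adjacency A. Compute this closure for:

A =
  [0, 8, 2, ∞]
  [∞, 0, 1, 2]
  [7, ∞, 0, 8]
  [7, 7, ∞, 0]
Closure =
  [0, 8, 2, 10]
  [8, 0, 1, 2]
  [7, 15, 0, 8]
  [7, 7, 8, 0]

This is the Floyd-Warshall all-pairs shortest-path computation. For each intermediate vertex k = 0, 1, …, 3, update dist[i][j] ← min(dist[i][j], dist[i][k] + dist[k][j]). The final matrix gives, for each (i, j), the minimum total weight of any directed path from i to j (possibly empty when i = j).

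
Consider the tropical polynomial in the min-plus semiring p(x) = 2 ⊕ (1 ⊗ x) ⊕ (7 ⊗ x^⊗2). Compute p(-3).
p(-3) = -2

A tropical monomial a ⊗ x^⊗i evaluates to a + i · x. Evaluating each term at x = -3:
  Term 0 contributes 2 + 0 · -3 = 2
  Term 1 contributes 1 + 1 · -3 = -2
  Term 2 contributes 7 + 2 · -3 = 1
p(-3) = ⊕ of these = min[2, -2, 1] = -2.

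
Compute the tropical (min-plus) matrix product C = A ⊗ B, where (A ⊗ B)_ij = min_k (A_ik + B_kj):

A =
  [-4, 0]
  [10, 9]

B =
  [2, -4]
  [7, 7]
A ⊗ B =
  [-2, -8]
  [12, 6]

Apply the min-plus product entry-by-entry:
  C[0][0] = min over k of (A[0][0] + B[0][0] = -4 + 2 = -2, A[0][1] + B[1][0] = 0 + 7 = 7) = -2 (attained at k = 0)
  C[0][1] = min over k of (A[0][0] + B[0][1] = -4 + -4 = -8, A[0][1] + B[1][1] = 0 + 7 = 7) = -8 (attained at k = 0)
  C[1][0] = min over k of (A[1][0] + B[0][0] = 10 + 2 = 12, A[1][1] + B[1][0] = 9 + 7 = 16) = 12 (attained at k = 0)
  C[1][1] = min over k of (A[1][0] + B[0][1] = 10 + -4 = 6, A[1][1] + B[1][1] = 9 + 7 = 16) = 6 (attained at k = 0)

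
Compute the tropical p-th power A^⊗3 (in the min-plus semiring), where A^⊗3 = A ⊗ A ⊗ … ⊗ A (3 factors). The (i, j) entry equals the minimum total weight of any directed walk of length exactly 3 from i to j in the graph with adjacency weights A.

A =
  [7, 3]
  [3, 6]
A^⊗3 =
  [12, 9]
  [9, 12]

Each entry (A^⊗3)_ij equals the minimum over all length-3 walks i = v_0 → v_1 → … → v_3 = j of Σ_t A[v_t][v_{t+1}]. For example, for (i, j) = (0, 1) we minimise over 4 possible intermediate vertex sequences; the minimum is 9, attained along the walk 0 → 1 → 0 → 1.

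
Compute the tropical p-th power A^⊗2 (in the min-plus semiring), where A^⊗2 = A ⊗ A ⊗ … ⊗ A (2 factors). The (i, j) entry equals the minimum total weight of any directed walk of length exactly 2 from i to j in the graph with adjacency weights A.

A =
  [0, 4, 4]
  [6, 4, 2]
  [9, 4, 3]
A^⊗2 =
  [0, 4, 4]
  [6, 6, 5]
  [9, 7, 6]

Each entry (A^⊗2)_ij equals the minimum over all length-2 walks i = v_0 → v_1 → … → v_2 = j of Σ_t A[v_t][v_{t+1}]. For example, for (i, j) = (0, 2) we minimise over 3 possible intermediate vertex sequences; the minimum is 4, attained along the walk 0 → 0 → 2.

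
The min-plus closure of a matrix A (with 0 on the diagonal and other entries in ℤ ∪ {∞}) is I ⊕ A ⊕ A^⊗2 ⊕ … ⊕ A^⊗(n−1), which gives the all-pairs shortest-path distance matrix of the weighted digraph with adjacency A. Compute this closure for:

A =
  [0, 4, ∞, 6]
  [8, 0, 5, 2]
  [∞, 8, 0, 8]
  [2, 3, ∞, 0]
Closure =
  [0, 4, 9, 6]
  [4, 0, 5, 2]
  [10, 8, 0, 8]
  [2, 3, 8, 0]

This is the Floyd-Warshall all-pairs shortest-path computation. For each intermediate vertex k = 0, 1, …, 3, update dist[i][j] ← min(dist[i][j], dist[i][k] + dist[k][j]). The final matrix gives, for each (i, j), the minimum total weight of any directed path from i to j (possibly empty when i = j).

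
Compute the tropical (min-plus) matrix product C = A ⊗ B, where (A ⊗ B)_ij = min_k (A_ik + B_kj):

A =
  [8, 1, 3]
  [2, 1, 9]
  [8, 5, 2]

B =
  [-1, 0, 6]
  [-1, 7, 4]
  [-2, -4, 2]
A ⊗ B =
  [0, -1, 5]
  [0, 2, 5]
  [0, -2, 4]

Apply the min-plus product entry-by-entry:
  C[0][0] = min over k of (A[0][0] + B[0][0] = 8 + -1 = 7, A[0][1] + B[1][0] = 1 + -1 = 0, A[0][2] + B[2][0] = 3 + -2 = 1) = 0 (attained at k = 1)
  C[0][1] = min over k of (A[0][0] + B[0][1] = 8 + 0 = 8, A[0][1] + B[1][1] = 1 + 7 = 8, A[0][2] + B[2][1] = 3 + -4 = -1) = -1 (attained at k = 2)
  C[0][2] = min over k of (A[0][0] + B[0][2] = 8 + 6 = 14, A[0][1] + B[1][2] = 1 + 4 = 5, A[0][2] + B[2][2] = 3 + 2 = 5) = 5 (attained at k = 1)
  C[1][0] = min over k of (A[1][0] + B[0][0] = 2 + -1 = 1, A[1][1] + B[1][0] = 1 + -1 = 0, A[1][2] + B[2][0] = 9 + -2 = 7) = 0 (attained at k = 1)
  C[1][1] = min over k of (A[1][0] + B[0][1] = 2 + 0 = 2, A[1][1] + B[1][1] = 1 + 7 = 8, A[1][2] + B[2][1] = 9 + -4 = 5) = 2 (attained at k = 0)
  C[1][2] = min over k of (A[1][0] + B[0][2] = 2 + 6 = 8, A[1][1] + B[1][2] = 1 + 4 = 5, A[1][2] + B[2][2] = 9 + 2 = 11) = 5 (attained at k = 1)
  C[2][0] = min over k of (A[2][0] + B[0][0] = 8 + -1 = 7, A[2][1] + B[1][0] = 5 + -1 = 4, A[2][2] + B[2][0] = 2 + -2 = 0) = 0 (attained at k = 2)
  C[2][1] = min over k of (A[2][0] + B[0][1] = 8 + 0 = 8, A[2][1] + B[1][1] = 5 + 7 = 12, A[2][2] + B[2][1] = 2 + -4 = -2) = -2 (attained at k = 2)
  C[2][2] = min over k of (A[2][0] + B[0][2] = 8 + 6 = 14, A[2][1] + B[1][2] = 5 + 4 = 9, A[2][2] + B[2][2] = 2 + 2 = 4) = 4 (attained at k = 2)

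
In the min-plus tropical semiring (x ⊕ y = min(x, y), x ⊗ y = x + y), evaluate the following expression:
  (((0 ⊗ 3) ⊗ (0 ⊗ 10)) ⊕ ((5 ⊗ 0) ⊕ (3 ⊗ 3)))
(((0 ⊗ 3) ⊗ (0 ⊗ 10)) ⊕ ((5 ⊗ 0) ⊕ (3 ⊗ 3))) = 5

Expand innermost to outermost. Recall ⊕ takes the minimum of its arguments and ⊗ takes their sum. Working out the expression (((0 ⊗ 3) ⊗ (0 ⊗ 10)) ⊕ ((5 ⊗ 0) ⊕ (3 ⊗ 3))) gives 5.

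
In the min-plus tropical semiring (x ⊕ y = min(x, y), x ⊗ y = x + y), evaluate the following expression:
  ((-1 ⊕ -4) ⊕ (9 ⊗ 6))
((-1 ⊕ -4) ⊕ (9 ⊗ 6)) = -4

Expand innermost to outermost. Recall ⊕ takes the minimum of its arguments and ⊗ takes their sum. Working out the expression ((-1 ⊕ -4) ⊕ (9 ⊗ 6)) gives -4.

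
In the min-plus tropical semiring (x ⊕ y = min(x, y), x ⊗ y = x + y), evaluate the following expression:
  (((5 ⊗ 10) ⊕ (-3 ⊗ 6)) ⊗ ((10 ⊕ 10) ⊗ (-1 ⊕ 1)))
(((5 ⊗ 10) ⊕ (-3 ⊗ 6)) ⊗ ((10 ⊕ 10) ⊗ (-1 ⊕ 1))) = 12

Expand innermost to outermost. Recall ⊕ takes the minimum of its arguments and ⊗ takes their sum. Working out the expression (((5 ⊗ 10) ⊕ (-3 ⊗ 6)) ⊗ ((10 ⊕ 10) ⊗ (-1 ⊕ 1))) gives 12.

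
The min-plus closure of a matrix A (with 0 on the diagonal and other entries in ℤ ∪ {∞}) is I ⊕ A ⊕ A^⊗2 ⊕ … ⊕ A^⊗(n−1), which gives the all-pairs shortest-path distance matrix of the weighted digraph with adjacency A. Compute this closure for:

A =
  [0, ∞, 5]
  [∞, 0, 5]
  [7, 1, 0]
Closure =
  [0, 6, 5]
  [12, 0, 5]
  [7, 1, 0]

This is the Floyd-Warshall all-pairs shortest-path computation. For each intermediate vertex k = 0, 1, …, 2, update dist[i][j] ← min(dist[i][j], dist[i][k] + dist[k][j]). The final matrix gives, for each (i, j), the minimum total weight of any directed path from i to j (possibly empty when i = j).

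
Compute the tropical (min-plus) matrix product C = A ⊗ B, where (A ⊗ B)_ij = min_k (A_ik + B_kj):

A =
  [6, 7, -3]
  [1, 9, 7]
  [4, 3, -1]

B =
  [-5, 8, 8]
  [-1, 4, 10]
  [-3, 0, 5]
A ⊗ B =
  [-6, -3, 2]
  [-4, 7, 9]
  [-4, -1, 4]

Apply the min-plus product entry-by-entry:
  C[0][0] = min over k of (A[0][0] + B[0][0] = 6 + -5 = 1, A[0][1] + B[1][0] = 7 + -1 = 6, A[0][2] + B[2][0] = -3 + -3 = -6) = -6 (attained at k = 2)
  C[0][1] = min over k of (A[0][0] + B[0][1] = 6 + 8 = 14, A[0][1] + B[1][1] = 7 + 4 = 11, A[0][2] + B[2][1] = -3 + 0 = -3) = -3 (attained at k = 2)
  C[0][2] = min over k of (A[0][0] + B[0][2] = 6 + 8 = 14, A[0][1] + B[1][2] = 7 + 10 = 17, A[0][2] + B[2][2] = -3 + 5 = 2) = 2 (attained at k = 2)
  C[1][0] = min over k of (A[1][0] + B[0][0] = 1 + -5 = -4, A[1][1] + B[1][0] = 9 + -1 = 8, A[1][2] + B[2][0] = 7 + -3 = 4) = -4 (attained at k = 0)
  C[1][1] = min over k of (A[1][0] + B[0][1] = 1 + 8 = 9, A[1][1] + B[1][1] = 9 + 4 = 13, A[1][2] + B[2][1] = 7 + 0 = 7) = 7 (attained at k = 2)
  C[1][2] = min over k of (A[1][0] + B[0][2] = 1 + 8 = 9, A[1][1] + B[1][2] = 9 + 10 = 19, A[1][2] + B[2][2] = 7 + 5 = 12) = 9 (attained at k = 0)
  C[2][0] = min over k of (A[2][0] + B[0][0] = 4 + -5 = -1, A[2][1] + B[1][0] = 3 + -1 = 2, A[2][2] + B[2][0] = -1 + -3 = -4) = -4 (attained at k = 2)
  C[2][1] = min over k of (A[2][0] + B[0][1] = 4 + 8 = 12, A[2][1] + B[1][1] = 3 + 4 = 7, A[2][2] + B[2][1] = -1 + 0 = -1) = -1 (attained at k = 2)
  C[2][2] = min over k of (A[2][0] + B[0][2] = 4 + 8 = 12, A[2][1] + B[1][2] = 3 + 10 = 13, A[2][2] + B[2][2] = -1 + 5 = 4) = 4 (attained at k = 2)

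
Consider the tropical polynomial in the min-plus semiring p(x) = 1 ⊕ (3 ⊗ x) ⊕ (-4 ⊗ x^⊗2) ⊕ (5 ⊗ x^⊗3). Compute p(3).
p(3) = 1

A tropical monomial a ⊗ x^⊗i evaluates to a + i · x. Evaluating each term at x = 3:
  Term 0 contributes 1 + 0 · 3 = 1
  Term 1 contributes 3 + 1 · 3 = 6
  Term 2 contributes -4 + 2 · 3 = 2
  Term 3 contributes 5 + 3 · 3 = 14
p(3) = ⊕ of these = min[1, 6, 2, 14] = 1.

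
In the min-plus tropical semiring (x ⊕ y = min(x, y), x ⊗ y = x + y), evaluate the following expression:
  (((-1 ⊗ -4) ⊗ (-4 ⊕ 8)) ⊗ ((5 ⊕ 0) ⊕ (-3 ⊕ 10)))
(((-1 ⊗ -4) ⊗ (-4 ⊕ 8)) ⊗ ((5 ⊕ 0) ⊕ (-3 ⊕ 10))) = -12

Expand innermost to outermost. Recall ⊕ takes the minimum of its arguments and ⊗ takes their sum. Working out the expression (((-1 ⊗ -4) ⊗ (-4 ⊕ 8)) ⊗ ((5 ⊕ 0) ⊕ (-3 ⊕ 10))) gives -12.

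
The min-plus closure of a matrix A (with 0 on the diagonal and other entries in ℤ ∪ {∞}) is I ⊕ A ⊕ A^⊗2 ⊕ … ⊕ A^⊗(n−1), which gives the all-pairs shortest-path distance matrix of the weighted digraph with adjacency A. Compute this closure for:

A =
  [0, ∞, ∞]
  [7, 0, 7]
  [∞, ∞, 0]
Closure =
  [0, ∞, ∞]
  [7, 0, 7]
  [∞, ∞, 0]

This is the Floyd-Warshall all-pairs shortest-path computation. For each intermediate vertex k = 0, 1, …, 2, update dist[i][j] ← min(dist[i][j], dist[i][k] + dist[k][j]). The final matrix gives, for each (i, j), the minimum total weight of any directed path from i to j (possibly empty when i = j).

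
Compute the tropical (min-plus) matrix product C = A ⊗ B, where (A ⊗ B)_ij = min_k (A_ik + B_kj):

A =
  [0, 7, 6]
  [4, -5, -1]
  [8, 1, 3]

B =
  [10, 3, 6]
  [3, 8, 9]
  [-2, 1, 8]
A ⊗ B =
  [4, 3, 6]
  [-3, 0, 4]
  [1, 4, 10]

Apply the min-plus product entry-by-entry:
  C[0][0] = min over k of (A[0][0] + B[0][0] = 0 + 10 = 10, A[0][1] + B[1][0] = 7 + 3 = 10, A[0][2] + B[2][0] = 6 + -2 = 4) = 4 (attained at k = 2)
  C[0][1] = min over k of (A[0][0] + B[0][1] = 0 + 3 = 3, A[0][1] + B[1][1] = 7 + 8 = 15, A[0][2] + B[2][1] = 6 + 1 = 7) = 3 (attained at k = 0)
  C[0][2] = min over k of (A[0][0] + B[0][2] = 0 + 6 = 6, A[0][1] + B[1][2] = 7 + 9 = 16, A[0][2] + B[2][2] = 6 + 8 = 14) = 6 (attained at k = 0)
  C[1][0] = min over k of (A[1][0] + B[0][0] = 4 + 10 = 14, A[1][1] + B[1][0] = -5 + 3 = -2, A[1][2] + B[2][0] = -1 + -2 = -3) = -3 (attained at k = 2)
  C[1][1] = min over k of (A[1][0] + B[0][1] = 4 + 3 = 7, A[1][1] + B[1][1] = -5 + 8 = 3, A[1][2] + B[2][1] = -1 + 1 = 0) = 0 (attained at k = 2)
  C[1][2] = min over k of (A[1][0] + B[0][2] = 4 + 6 = 10, A[1][1] + B[1][2] = -5 + 9 = 4, A[1][2] + B[2][2] = -1 + 8 = 7) = 4 (attained at k = 1)
  C[2][0] = min over k of (A[2][0] + B[0][0] = 8 + 10 = 18, A[2][1] + B[1][0] = 1 + 3 = 4, A[2][2] + B[2][0] = 3 + -2 = 1) = 1 (attained at k = 2)
  C[2][1] = min over k of (A[2][0] + B[0][1] = 8 + 3 = 11, A[2][1] + B[1][1] = 1 + 8 = 9, A[2][2] + B[2][1] = 3 + 1 = 4) = 4 (attained at k = 2)
  C[2][2] = min over k of (A[2][0] + B[0][2] = 8 + 6 = 14, A[2][1] + B[1][2] = 1 + 9 = 10, A[2][2] + B[2][2] = 3 + 8 = 11) = 10 (attained at k = 1)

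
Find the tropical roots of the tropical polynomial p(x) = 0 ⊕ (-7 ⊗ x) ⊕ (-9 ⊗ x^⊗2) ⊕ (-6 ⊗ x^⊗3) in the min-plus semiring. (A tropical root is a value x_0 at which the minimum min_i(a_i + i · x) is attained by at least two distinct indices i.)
Roots: {-3, 2, 7}

Each tropical root is a break point of the lower envelope of the lines y = a_i + i · x (there are 4 lines, with slopes 0, 1, ..., 3). Only the lines that attain the minimum somewhere contribute to roots; other lines are dominated. Here the surviving (envelope) indices are i = 3, i = 2, i = 1, i = 0.
Intersections between consecutive envelope lines give the roots: for adjacent envelope indices i < j the intersection is x = (a_i − a_j) / (j − i). Reading off the sorted break points: {-3, 2, 7}.
Verification: at each break x_0, at least two indices attain the minimum of min_i(a_i + i · x_0).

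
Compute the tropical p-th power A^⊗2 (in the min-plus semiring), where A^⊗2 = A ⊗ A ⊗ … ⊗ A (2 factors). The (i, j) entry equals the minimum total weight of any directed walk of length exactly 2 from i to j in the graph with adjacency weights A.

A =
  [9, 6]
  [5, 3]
A^⊗2 =
  [11, 9]
  [8, 6]

Each entry (A^⊗2)_ij equals the minimum over all length-2 walks i = v_0 → v_1 → … → v_2 = j of Σ_t A[v_t][v_{t+1}]. For example, for (i, j) = (0, 1) we minimise over 2 possible intermediate vertex sequences; the minimum is 9, attained along the walk 0 → 1 → 1.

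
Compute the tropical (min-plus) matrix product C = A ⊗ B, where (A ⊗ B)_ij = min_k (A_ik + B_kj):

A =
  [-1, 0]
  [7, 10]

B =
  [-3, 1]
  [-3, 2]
A ⊗ B =
  [-4, 0]
  [4, 8]

Apply the min-plus product entry-by-entry:
  C[0][0] = min over k of (A[0][0] + B[0][0] = -1 + -3 = -4, A[0][1] + B[1][0] = 0 + -3 = -3) = -4 (attained at k = 0)
  C[0][1] = min over k of (A[0][0] + B[0][1] = -1 + 1 = 0, A[0][1] + B[1][1] = 0 + 2 = 2) = 0 (attained at k = 0)
  C[1][0] = min over k of (A[1][0] + B[0][0] = 7 + -3 = 4, A[1][1] + B[1][0] = 10 + -3 = 7) = 4 (attained at k = 0)
  C[1][1] = min over k of (A[1][0] + B[0][1] = 7 + 1 = 8, A[1][1] + B[1][1] = 10 + 2 = 12) = 8 (attained at k = 0)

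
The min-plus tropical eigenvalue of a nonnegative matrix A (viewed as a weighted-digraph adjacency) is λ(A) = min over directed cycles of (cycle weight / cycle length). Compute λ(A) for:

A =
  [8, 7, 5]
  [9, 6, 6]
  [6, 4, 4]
λ(A) = 4

Enumerate directed cycles and compute their means (weight / length). Sample:
  cycle 0 → 0: weight = 8, length = 1, mean = 8/1 ≈ 8.000
  cycle 1 → 1: weight = 6, length = 1, mean = 6/1 ≈ 6.000
  cycle 2 → 2: weight = 4, length = 1, mean = 4/1 ≈ 4.000
  cycle 0 → 1 → 0: weight = 16, length = 2, mean = 16/2 ≈ 8.000
  cycle 0 → 2 → 0: weight = 11, length = 2, mean = 11/2 ≈ 5.500
  cycle 1 → 0 → 1: weight = 16, length = 2, mean = 16/2 ≈ 8.000
Minimum mean = 4.000, attained e.g. along the cycle 2 → 2 with weight 4 and length 1. So λ(A) = 4/1 = 4.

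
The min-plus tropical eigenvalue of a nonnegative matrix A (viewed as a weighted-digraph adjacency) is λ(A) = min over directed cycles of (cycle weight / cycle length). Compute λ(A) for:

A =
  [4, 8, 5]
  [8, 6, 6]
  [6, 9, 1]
λ(A) = 1

Enumerate directed cycles and compute their means (weight / length). Sample:
  cycle 0 → 0: weight = 4, length = 1, mean = 4/1 ≈ 4.000
  cycle 1 → 1: weight = 6, length = 1, mean = 6/1 ≈ 6.000
  cycle 2 → 2: weight = 1, length = 1, mean = 1/1 ≈ 1.000
  cycle 0 → 1 → 0: weight = 16, length = 2, mean = 16/2 ≈ 8.000
  cycle 0 → 2 → 0: weight = 11, length = 2, mean = 11/2 ≈ 5.500
  cycle 1 → 0 → 1: weight = 16, length = 2, mean = 16/2 ≈ 8.000
Minimum mean = 1.000, attained e.g. along the cycle 2 → 2 with weight 1 and length 1. So λ(A) = 1/1 = 1.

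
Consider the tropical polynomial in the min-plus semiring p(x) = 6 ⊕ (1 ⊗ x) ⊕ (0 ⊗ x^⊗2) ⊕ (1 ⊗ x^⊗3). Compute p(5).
p(5) = 6

A tropical monomial a ⊗ x^⊗i evaluates to a + i · x. Evaluating each term at x = 5:
  Term 0 contributes 6 + 0 · 5 = 6
  Term 1 contributes 1 + 1 · 5 = 6
  Term 2 contributes 0 + 2 · 5 = 10
  Term 3 contributes 1 + 3 · 5 = 16
p(5) = ⊕ of these = min[6, 6, 10, 16] = 6.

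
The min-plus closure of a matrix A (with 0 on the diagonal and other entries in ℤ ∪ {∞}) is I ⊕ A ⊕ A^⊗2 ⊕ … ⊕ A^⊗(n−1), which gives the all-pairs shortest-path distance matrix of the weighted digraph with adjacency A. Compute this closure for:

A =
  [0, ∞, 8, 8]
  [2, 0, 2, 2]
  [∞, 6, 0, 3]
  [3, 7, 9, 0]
Closure =
  [0, 14, 8, 8]
  [2, 0, 2, 2]
  [6, 6, 0, 3]
  [3, 7, 9, 0]

This is the Floyd-Warshall all-pairs shortest-path computation. For each intermediate vertex k = 0, 1, …, 3, update dist[i][j] ← min(dist[i][j], dist[i][k] + dist[k][j]). The final matrix gives, for each (i, j), the minimum total weight of any directed path from i to j (possibly empty when i = j).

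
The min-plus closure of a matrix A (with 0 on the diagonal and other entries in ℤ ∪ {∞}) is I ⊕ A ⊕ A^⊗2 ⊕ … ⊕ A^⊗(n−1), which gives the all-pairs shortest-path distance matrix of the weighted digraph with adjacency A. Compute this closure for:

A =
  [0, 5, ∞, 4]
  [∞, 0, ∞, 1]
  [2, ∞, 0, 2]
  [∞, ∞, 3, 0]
Closure =
  [0, 5, 7, 4]
  [6, 0, 4, 1]
  [2, 7, 0, 2]
  [5, 10, 3, 0]

This is the Floyd-Warshall all-pairs shortest-path computation. For each intermediate vertex k = 0, 1, …, 3, update dist[i][j] ← min(dist[i][j], dist[i][k] + dist[k][j]). The final matrix gives, for each (i, j), the minimum total weight of any directed path from i to j (possibly empty when i = j).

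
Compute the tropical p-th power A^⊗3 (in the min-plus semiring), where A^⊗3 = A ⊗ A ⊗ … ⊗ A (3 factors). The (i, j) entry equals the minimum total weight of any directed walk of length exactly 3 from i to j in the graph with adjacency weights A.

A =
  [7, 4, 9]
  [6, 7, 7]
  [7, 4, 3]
A^⊗3 =
  [17, 14, 14]
  [16, 14, 13]
  [13, 10, 9]

Each entry (A^⊗3)_ij equals the minimum over all length-3 walks i = v_0 → v_1 → … → v_3 = j of Σ_t A[v_t][v_{t+1}]. For example, for (i, j) = (0, 2) we minimise over 9 possible intermediate vertex sequences; the minimum is 14, attained along the walk 0 → 1 → 2 → 2.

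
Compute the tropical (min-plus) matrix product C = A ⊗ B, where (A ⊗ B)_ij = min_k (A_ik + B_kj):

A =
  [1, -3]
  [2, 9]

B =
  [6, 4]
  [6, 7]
A ⊗ B =
  [3, 4]
  [8, 6]

Apply the min-plus product entry-by-entry:
  C[0][0] = min over k of (A[0][0] + B[0][0] = 1 + 6 = 7, A[0][1] + B[1][0] = -3 + 6 = 3) = 3 (attained at k = 1)
  C[0][1] = min over k of (A[0][0] + B[0][1] = 1 + 4 = 5, A[0][1] + B[1][1] = -3 + 7 = 4) = 4 (attained at k = 1)
  C[1][0] = min over k of (A[1][0] + B[0][0] = 2 + 6 = 8, A[1][1] + B[1][0] = 9 + 6 = 15) = 8 (attained at k = 0)
  C[1][1] = min over k of (A[1][0] + B[0][1] = 2 + 4 = 6, A[1][1] + B[1][1] = 9 + 7 = 16) = 6 (attained at k = 0)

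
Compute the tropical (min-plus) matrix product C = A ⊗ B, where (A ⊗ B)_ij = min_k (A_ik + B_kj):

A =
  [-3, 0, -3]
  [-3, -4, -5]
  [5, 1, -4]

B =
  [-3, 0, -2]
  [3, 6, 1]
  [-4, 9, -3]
A ⊗ B =
  [-7, -3, -6]
  [-9, -3, -8]
  [-8, 5, -7]

Apply the min-plus product entry-by-entry:
  C[0][0] = min over k of (A[0][0] + B[0][0] = -3 + -3 = -6, A[0][1] + B[1][0] = 0 + 3 = 3, A[0][2] + B[2][0] = -3 + -4 = -7) = -7 (attained at k = 2)
  C[0][1] = min over k of (A[0][0] + B[0][1] = -3 + 0 = -3, A[0][1] + B[1][1] = 0 + 6 = 6, A[0][2] + B[2][1] = -3 + 9 = 6) = -3 (attained at k = 0)
  C[0][2] = min over k of (A[0][0] + B[0][2] = -3 + -2 = -5, A[0][1] + B[1][2] = 0 + 1 = 1, A[0][2] + B[2][2] = -3 + -3 = -6) = -6 (attained at k = 2)
  C[1][0] = min over k of (A[1][0] + B[0][0] = -3 + -3 = -6, A[1][1] + B[1][0] = -4 + 3 = -1, A[1][2] + B[2][0] = -5 + -4 = -9) = -9 (attained at k = 2)
  C[1][1] = min over k of (A[1][0] + B[0][1] = -3 + 0 = -3, A[1][1] + B[1][1] = -4 + 6 = 2, A[1][2] + B[2][1] = -5 + 9 = 4) = -3 (attained at k = 0)
  C[1][2] = min over k of (A[1][0] + B[0][2] = -3 + -2 = -5, A[1][1] + B[1][2] = -4 + 1 = -3, A[1][2] + B[2][2] = -5 + -3 = -8) = -8 (attained at k = 2)
  C[2][0] = min over k of (A[2][0] + B[0][0] = 5 + -3 = 2, A[2][1] + B[1][0] = 1 + 3 = 4, A[2][2] + B[2][0] = -4 + -4 = -8) = -8 (attained at k = 2)
  C[2][1] = min over k of (A[2][0] + B[0][1] = 5 + 0 = 5, A[2][1] + B[1][1] = 1 + 6 = 7, A[2][2] + B[2][1] = -4 + 9 = 5) = 5 (attained at k = 0)
  C[2][2] = min over k of (A[2][0] + B[0][2] = 5 + -2 = 3, A[2][1] + B[1][2] = 1 + 1 = 2, A[2][2] + B[2][2] = -4 + -3 = -7) = -7 (attained at k = 2)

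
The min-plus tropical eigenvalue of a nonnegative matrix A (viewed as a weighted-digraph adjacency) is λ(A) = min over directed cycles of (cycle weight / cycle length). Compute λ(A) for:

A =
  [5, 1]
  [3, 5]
λ(A) = 2

Enumerate directed cycles and compute their means (weight / length). Sample:
  cycle 0 → 0: weight = 5, length = 1, mean = 5/1 ≈ 5.000
  cycle 1 → 1: weight = 5, length = 1, mean = 5/1 ≈ 5.000
  cycle 0 → 1 → 0: weight = 4, length = 2, mean = 4/2 ≈ 2.000
  cycle 1 → 0 → 1: weight = 4, length = 2, mean = 4/2 ≈ 2.000
Minimum mean = 2.000, attained e.g. along the cycle 0 → 1 → 0 with weight 4 and length 2. So λ(A) = 4/2 = 2.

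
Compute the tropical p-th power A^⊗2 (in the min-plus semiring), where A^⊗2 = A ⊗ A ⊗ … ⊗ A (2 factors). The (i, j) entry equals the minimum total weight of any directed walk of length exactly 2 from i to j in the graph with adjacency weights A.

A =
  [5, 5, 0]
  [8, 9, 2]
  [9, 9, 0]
A^⊗2 =
  [9, 9, 0]
  [11, 11, 2]
  [9, 9, 0]

Each entry (A^⊗2)_ij equals the minimum over all length-2 walks i = v_0 → v_1 → … → v_2 = j of Σ_t A[v_t][v_{t+1}]. For example, for (i, j) = (0, 2) we minimise over 3 possible intermediate vertex sequences; the minimum is 0, attained along the walk 0 → 2 → 2.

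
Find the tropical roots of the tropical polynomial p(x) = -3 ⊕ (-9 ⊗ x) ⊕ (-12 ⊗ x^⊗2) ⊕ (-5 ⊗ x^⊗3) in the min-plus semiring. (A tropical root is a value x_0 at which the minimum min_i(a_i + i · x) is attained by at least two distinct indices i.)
Roots: {-7, 3, 6}

Each tropical root is a break point of the lower envelope of the lines y = a_i + i · x (there are 4 lines, with slopes 0, 1, ..., 3). Only the lines that attain the minimum somewhere contribute to roots; other lines are dominated. Here the surviving (envelope) indices are i = 3, i = 2, i = 1, i = 0.
Intersections between consecutive envelope lines give the roots: for adjacent envelope indices i < j the intersection is x = (a_i − a_j) / (j − i). Reading off the sorted break points: {-7, 3, 6}.
Verification: at each break x_0, at least two indices attain the minimum of min_i(a_i + i · x_0).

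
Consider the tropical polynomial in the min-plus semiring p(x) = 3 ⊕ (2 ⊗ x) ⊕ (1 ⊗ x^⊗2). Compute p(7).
p(7) = 3

A tropical monomial a ⊗ x^⊗i evaluates to a + i · x. Evaluating each term at x = 7:
  Term 0 contributes 3 + 0 · 7 = 3
  Term 1 contributes 2 + 1 · 7 = 9
  Term 2 contributes 1 + 2 · 7 = 15
p(7) = ⊕ of these = min[3, 9, 15] = 3.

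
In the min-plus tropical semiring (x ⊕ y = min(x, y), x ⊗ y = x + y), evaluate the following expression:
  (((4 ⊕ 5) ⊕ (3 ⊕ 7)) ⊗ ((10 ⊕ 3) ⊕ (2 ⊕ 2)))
(((4 ⊕ 5) ⊕ (3 ⊕ 7)) ⊗ ((10 ⊕ 3) ⊕ (2 ⊕ 2))) = 5

Expand innermost to outermost. Recall ⊕ takes the minimum of its arguments and ⊗ takes their sum. Working out the expression (((4 ⊕ 5) ⊕ (3 ⊕ 7)) ⊗ ((10 ⊕ 3) ⊕ (2 ⊕ 2))) gives 5.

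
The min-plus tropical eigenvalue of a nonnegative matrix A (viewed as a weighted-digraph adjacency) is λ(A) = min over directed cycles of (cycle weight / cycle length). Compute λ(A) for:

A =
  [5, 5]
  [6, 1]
λ(A) = 1

Enumerate directed cycles and compute their means (weight / length). Sample:
  cycle 0 → 0: weight = 5, length = 1, mean = 5/1 ≈ 5.000
  cycle 1 → 1: weight = 1, length = 1, mean = 1/1 ≈ 1.000
  cycle 0 → 1 → 0: weight = 11, length = 2, mean = 11/2 ≈ 5.500
  cycle 1 → 0 → 1: weight = 11, length = 2, mean = 11/2 ≈ 5.500
Minimum mean = 1.000, attained e.g. along the cycle 1 → 1 with weight 1 and length 1. So λ(A) = 1/1 = 1.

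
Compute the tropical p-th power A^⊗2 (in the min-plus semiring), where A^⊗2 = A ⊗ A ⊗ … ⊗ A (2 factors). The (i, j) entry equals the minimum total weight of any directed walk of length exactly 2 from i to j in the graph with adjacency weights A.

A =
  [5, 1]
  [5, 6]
A^⊗2 =
  [6, 6]
  [10, 6]

Each entry (A^⊗2)_ij equals the minimum over all length-2 walks i = v_0 → v_1 → … → v_2 = j of Σ_t A[v_t][v_{t+1}]. For example, for (i, j) = (0, 1) we minimise over 2 possible intermediate vertex sequences; the minimum is 6, attained along the walk 0 → 0 → 1.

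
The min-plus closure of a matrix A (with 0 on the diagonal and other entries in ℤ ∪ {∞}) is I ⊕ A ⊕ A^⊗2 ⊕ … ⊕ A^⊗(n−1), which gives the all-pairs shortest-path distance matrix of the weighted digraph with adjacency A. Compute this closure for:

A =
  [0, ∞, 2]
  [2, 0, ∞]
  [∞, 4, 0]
Closure =
  [0, 6, 2]
  [2, 0, 4]
  [6, 4, 0]

This is the Floyd-Warshall all-pairs shortest-path computation. For each intermediate vertex k = 0, 1, …, 2, update dist[i][j] ← min(dist[i][j], dist[i][k] + dist[k][j]). The final matrix gives, for each (i, j), the minimum total weight of any directed path from i to j (possibly empty when i = j).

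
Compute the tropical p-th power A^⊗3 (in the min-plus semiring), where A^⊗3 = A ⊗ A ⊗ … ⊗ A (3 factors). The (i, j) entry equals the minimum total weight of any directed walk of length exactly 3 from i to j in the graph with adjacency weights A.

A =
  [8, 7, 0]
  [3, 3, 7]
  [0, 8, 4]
A^⊗3 =
  [4, 7, 0]
  [3, 9, 6]
  [0, 8, 4]

Each entry (A^⊗3)_ij equals the minimum over all length-3 walks i = v_0 → v_1 → … → v_3 = j of Σ_t A[v_t][v_{t+1}]. For example, for (i, j) = (0, 2) we minimise over 9 possible intermediate vertex sequences; the minimum is 0, attained along the walk 0 → 2 → 0 → 2.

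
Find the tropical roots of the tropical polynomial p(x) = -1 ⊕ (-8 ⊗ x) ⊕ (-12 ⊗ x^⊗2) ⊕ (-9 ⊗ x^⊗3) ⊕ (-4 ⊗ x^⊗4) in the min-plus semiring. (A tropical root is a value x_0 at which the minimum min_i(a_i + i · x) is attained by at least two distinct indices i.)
Roots: {-5, -3, 4, 7}

Each tropical root is a break point of the lower envelope of the lines y = a_i + i · x (there are 5 lines, with slopes 0, 1, ..., 4). Only the lines that attain the minimum somewhere contribute to roots; other lines are dominated. Here the surviving (envelope) indices are i = 4, i = 3, i = 2, i = 1, i = 0.
Intersections between consecutive envelope lines give the roots: for adjacent envelope indices i < j the intersection is x = (a_i − a_j) / (j − i). Reading off the sorted break points: {-5, -3, 4, 7}.
Verification: at each break x_0, at least two indices attain the minimum of min_i(a_i + i · x_0).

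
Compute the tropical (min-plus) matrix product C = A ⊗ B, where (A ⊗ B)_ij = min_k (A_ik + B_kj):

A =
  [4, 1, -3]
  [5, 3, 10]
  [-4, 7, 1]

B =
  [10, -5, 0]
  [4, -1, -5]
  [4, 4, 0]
A ⊗ B =
  [1, -1, -4]
  [7, 0, -2]
  [5, -9, -4]

Apply the min-plus product entry-by-entry:
  C[0][0] = min over k of (A[0][0] + B[0][0] = 4 + 10 = 14, A[0][1] + B[1][0] = 1 + 4 = 5, A[0][2] + B[2][0] = -3 + 4 = 1) = 1 (attained at k = 2)
  C[0][1] = min over k of (A[0][0] + B[0][1] = 4 + -5 = -1, A[0][1] + B[1][1] = 1 + -1 = 0, A[0][2] + B[2][1] = -3 + 4 = 1) = -1 (attained at k = 0)
  C[0][2] = min over k of (A[0][0] + B[0][2] = 4 + 0 = 4, A[0][1] + B[1][2] = 1 + -5 = -4, A[0][2] + B[2][2] = -3 + 0 = -3) = -4 (attained at k = 1)
  C[1][0] = min over k of (A[1][0] + B[0][0] = 5 + 10 = 15, A[1][1] + B[1][0] = 3 + 4 = 7, A[1][2] + B[2][0] = 10 + 4 = 14) = 7 (attained at k = 1)
  C[1][1] = min over k of (A[1][0] + B[0][1] = 5 + -5 = 0, A[1][1] + B[1][1] = 3 + -1 = 2, A[1][2] + B[2][1] = 10 + 4 = 14) = 0 (attained at k = 0)
  C[1][2] = min over k of (A[1][0] + B[0][2] = 5 + 0 = 5, A[1][1] + B[1][2] = 3 + -5 = -2, A[1][2] + B[2][2] = 10 + 0 = 10) = -2 (attained at k = 1)
  C[2][0] = min over k of (A[2][0] + B[0][0] = -4 + 10 = 6, A[2][1] + B[1][0] = 7 + 4 = 11, A[2][2] + B[2][0] = 1 + 4 = 5) = 5 (attained at k = 2)
  C[2][1] = min over k of (A[2][0] + B[0][1] = -4 + -5 = -9, A[2][1] + B[1][1] = 7 + -1 = 6, A[2][2] + B[2][1] = 1 + 4 = 5) = -9 (attained at k = 0)
  C[2][2] = min over k of (A[2][0] + B[0][2] = -4 + 0 = -4, A[2][1] + B[1][2] = 7 + -5 = 2, A[2][2] + B[2][2] = 1 + 0 = 1) = -4 (attained at k = 0)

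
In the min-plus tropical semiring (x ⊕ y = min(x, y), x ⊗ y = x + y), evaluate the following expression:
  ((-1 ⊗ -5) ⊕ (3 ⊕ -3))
((-1 ⊗ -5) ⊕ (3 ⊕ -3)) = -6

Expand innermost to outermost. Recall ⊕ takes the minimum of its arguments and ⊗ takes their sum. Working out the expression ((-1 ⊗ -5) ⊕ (3 ⊕ -3)) gives -6.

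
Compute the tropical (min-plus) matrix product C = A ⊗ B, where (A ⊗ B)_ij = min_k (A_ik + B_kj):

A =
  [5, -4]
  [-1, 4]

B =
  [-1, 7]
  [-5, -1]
A ⊗ B =
  [-9, -5]
  [-2, 3]

Apply the min-plus product entry-by-entry:
  C[0][0] = min over k of (A[0][0] + B[0][0] = 5 + -1 = 4, A[0][1] + B[1][0] = -4 + -5 = -9) = -9 (attained at k = 1)
  C[0][1] = min over k of (A[0][0] + B[0][1] = 5 + 7 = 12, A[0][1] + B[1][1] = -4 + -1 = -5) = -5 (attained at k = 1)
  C[1][0] = min over k of (A[1][0] + B[0][0] = -1 + -1 = -2, A[1][1] + B[1][0] = 4 + -5 = -1) = -2 (attained at k = 0)
  C[1][1] = min over k of (A[1][0] + B[0][1] = -1 + 7 = 6, A[1][1] + B[1][1] = 4 + -1 = 3) = 3 (attained at k = 1)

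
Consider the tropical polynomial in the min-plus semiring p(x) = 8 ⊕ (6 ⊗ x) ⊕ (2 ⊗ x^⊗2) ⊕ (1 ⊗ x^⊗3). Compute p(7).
p(7) = 8

A tropical monomial a ⊗ x^⊗i evaluates to a + i · x. Evaluating each term at x = 7:
  Term 0 contributes 8 + 0 · 7 = 8
  Term 1 contributes 6 + 1 · 7 = 13
  Term 2 contributes 2 + 2 · 7 = 16
  Term 3 contributes 1 + 3 · 7 = 22
p(7) = ⊕ of these = min[8, 13, 16, 22] = 8.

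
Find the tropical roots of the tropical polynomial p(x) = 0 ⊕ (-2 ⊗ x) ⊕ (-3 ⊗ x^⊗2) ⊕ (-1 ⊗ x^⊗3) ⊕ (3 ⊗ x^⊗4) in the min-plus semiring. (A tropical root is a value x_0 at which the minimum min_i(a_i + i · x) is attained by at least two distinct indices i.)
Roots: {-4, -2, 1, 2}

Each tropical root is a break point of the lower envelope of the lines y = a_i + i · x (there are 5 lines, with slopes 0, 1, ..., 4). Only the lines that attain the minimum somewhere contribute to roots; other lines are dominated. Here the surviving (envelope) indices are i = 4, i = 3, i = 2, i = 1, i = 0.
Intersections between consecutive envelope lines give the roots: for adjacent envelope indices i < j the intersection is x = (a_i − a_j) / (j − i). Reading off the sorted break points: {-4, -2, 1, 2}.
Verification: at each break x_0, at least two indices attain the minimum of min_i(a_i + i · x_0).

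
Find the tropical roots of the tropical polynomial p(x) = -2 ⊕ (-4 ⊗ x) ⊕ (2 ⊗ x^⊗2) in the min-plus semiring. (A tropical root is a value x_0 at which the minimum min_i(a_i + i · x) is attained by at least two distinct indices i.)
Roots: {-6, 2}

Each tropical root is a break point of the lower envelope of the lines y = a_i + i · x (there are 3 lines, with slopes 0, 1, ..., 2). Only the lines that attain the minimum somewhere contribute to roots; other lines are dominated. Here the surviving (envelope) indices are i = 2, i = 1, i = 0.
Intersections between consecutive envelope lines give the roots: for adjacent envelope indices i < j the intersection is x = (a_i − a_j) / (j − i). Reading off the sorted break points: {-6, 2}.
Verification: at each break x_0, at least two indices attain the minimum of min_i(a_i + i · x_0).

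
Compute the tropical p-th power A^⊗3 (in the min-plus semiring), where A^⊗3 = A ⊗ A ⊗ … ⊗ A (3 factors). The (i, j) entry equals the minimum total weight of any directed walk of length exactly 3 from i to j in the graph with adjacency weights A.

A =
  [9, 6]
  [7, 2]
A^⊗3 =
  [15, 10]
  [11, 6]

Each entry (A^⊗3)_ij equals the minimum over all length-3 walks i = v_0 → v_1 → … → v_3 = j of Σ_t A[v_t][v_{t+1}]. For example, for (i, j) = (0, 1) we minimise over 4 possible intermediate vertex sequences; the minimum is 10, attained along the walk 0 → 1 → 1 → 1.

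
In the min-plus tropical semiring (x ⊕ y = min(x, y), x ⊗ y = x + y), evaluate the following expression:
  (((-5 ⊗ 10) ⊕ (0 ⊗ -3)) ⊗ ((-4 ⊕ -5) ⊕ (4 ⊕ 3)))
(((-5 ⊗ 10) ⊕ (0 ⊗ -3)) ⊗ ((-4 ⊕ -5) ⊕ (4 ⊕ 3))) = -8

Expand innermost to outermost. Recall ⊕ takes the minimum of its arguments and ⊗ takes their sum. Working out the expression (((-5 ⊗ 10) ⊕ (0 ⊗ -3)) ⊗ ((-4 ⊕ -5) ⊕ (4 ⊕ 3))) gives -8.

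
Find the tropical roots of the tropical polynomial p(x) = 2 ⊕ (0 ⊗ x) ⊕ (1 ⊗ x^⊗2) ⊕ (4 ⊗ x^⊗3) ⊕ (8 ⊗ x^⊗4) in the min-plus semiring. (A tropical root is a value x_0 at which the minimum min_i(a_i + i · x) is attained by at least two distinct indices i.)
Roots: {-4, -3, -1, 2}

Each tropical root is a break point of the lower envelope of the lines y = a_i + i · x (there are 5 lines, with slopes 0, 1, ..., 4). Only the lines that attain the minimum somewhere contribute to roots; other lines are dominated. Here the surviving (envelope) indices are i = 4, i = 3, i = 2, i = 1, i = 0.
Intersections between consecutive envelope lines give the roots: for adjacent envelope indices i < j the intersection is x = (a_i − a_j) / (j − i). Reading off the sorted break points: {-4, -3, -1, 2}.
Verification: at each break x_0, at least two indices attain the minimum of min_i(a_i + i · x_0).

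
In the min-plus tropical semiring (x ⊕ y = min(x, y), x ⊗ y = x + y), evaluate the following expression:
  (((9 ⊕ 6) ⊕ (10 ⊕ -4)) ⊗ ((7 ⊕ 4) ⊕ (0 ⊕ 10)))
(((9 ⊕ 6) ⊕ (10 ⊕ -4)) ⊗ ((7 ⊕ 4) ⊕ (0 ⊕ 10))) = -4

Expand innermost to outermost. Recall ⊕ takes the minimum of its arguments and ⊗ takes their sum. Working out the expression (((9 ⊕ 6) ⊕ (10 ⊕ -4)) ⊗ ((7 ⊕ 4) ⊕ (0 ⊕ 10))) gives -4.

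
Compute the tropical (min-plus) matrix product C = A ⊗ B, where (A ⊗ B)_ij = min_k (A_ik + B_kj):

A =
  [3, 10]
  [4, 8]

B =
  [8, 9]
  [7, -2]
A ⊗ B =
  [11, 8]
  [12, 6]

Apply the min-plus product entry-by-entry:
  C[0][0] = min over k of (A[0][0] + B[0][0] = 3 + 8 = 11, A[0][1] + B[1][0] = 10 + 7 = 17) = 11 (attained at k = 0)
  C[0][1] = min over k of (A[0][0] + B[0][1] = 3 + 9 = 12, A[0][1] + B[1][1] = 10 + -2 = 8) = 8 (attained at k = 1)
  C[1][0] = min over k of (A[1][0] + B[0][0] = 4 + 8 = 12, A[1][1] + B[1][0] = 8 + 7 = 15) = 12 (attained at k = 0)
  C[1][1] = min over k of (A[1][0] + B[0][1] = 4 + 9 = 13, A[1][1] + B[1][1] = 8 + -2 = 6) = 6 (attained at k = 1)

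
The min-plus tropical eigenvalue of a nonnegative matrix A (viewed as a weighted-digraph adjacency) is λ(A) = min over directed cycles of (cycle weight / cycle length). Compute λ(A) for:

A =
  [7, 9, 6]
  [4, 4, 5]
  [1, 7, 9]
λ(A) = 7/2

Enumerate directed cycles and compute their means (weight / length). Sample:
  cycle 0 → 0: weight = 7, length = 1, mean = 7/1 ≈ 7.000
  cycle 1 → 1: weight = 4, length = 1, mean = 4/1 ≈ 4.000
  cycle 2 → 2: weight = 9, length = 1, mean = 9/1 ≈ 9.000
  cycle 0 → 1 → 0: weight = 13, length = 2, mean = 13/2 ≈ 6.500
  cycle 0 → 2 → 0: weight = 7, length = 2, mean = 7/2 ≈ 3.500
  cycle 1 → 0 → 1: weight = 13, length = 2, mean = 13/2 ≈ 6.500
Minimum mean = 3.500, attained e.g. along the cycle 0 → 2 → 0 with weight 7 and length 2. So λ(A) = 7/2 = 7/2.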